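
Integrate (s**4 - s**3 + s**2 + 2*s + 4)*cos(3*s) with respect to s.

s**4*sin(3*s)/3 - s**3*sin(3*s)/3 + 4*s**3*cos(3*s)/9 - s**2*sin(3*s)/9 - s**2*cos(3*s)/3 + 8*s*sin(3*s)/9 - 2*s*cos(3*s)/27 + 110*sin(3*s)/81 + 8*cos(3*s)/27 + C

Use integration by parts with u = s**4 - s**3 + s**2 + 2*s + 4, dv = cos(3*s) ds, so v = sin(3*s)/3.
Apply parts 4 times (tabular method): alternate signs, differentiate u down to 0, integrate dv up.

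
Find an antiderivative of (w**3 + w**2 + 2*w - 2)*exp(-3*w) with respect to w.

(-9*w**3 - 18*w**2 - 30*w + 8)*exp(-3*w)/27 + C

Use integration by parts with u = w**3 + w**2 + 2*w - 2, dv = exp(-3*w) dw, so v = -exp(-3*w)/3.
Apply parts 3 times (tabular method): alternate signs, differentiate u down to 0, integrate dv up.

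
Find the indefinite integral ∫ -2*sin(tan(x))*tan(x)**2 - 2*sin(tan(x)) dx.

Let u = tan(x), so du = (tan(x)**2 + 1) dx.
Rewriting, the integral becomes -2·∫ sin(u) du = -2·-cos(u).
Substituting back, u = tan(x).

2*cos(tan(x)) + C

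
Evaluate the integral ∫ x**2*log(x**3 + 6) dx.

Let u = x**3 + 6, so du = (3*x**2) dx.
The integral becomes (1/3)·∫ log(u) du; integrate by parts with u′=log(u), dv′=du.

x**3*log(x**3 + 6)/3 - x**3/3 + 2*log(x**3 + 6) + C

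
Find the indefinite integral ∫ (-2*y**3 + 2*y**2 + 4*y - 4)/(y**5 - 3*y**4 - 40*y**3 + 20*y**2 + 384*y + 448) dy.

-188*log(y - 7)/891 + 7*log(y - 4)/72 - 23*log(y + 2)/81 + 35*log(y + 4)/88 - 1/(9*y + 18) + C

Factor the denominator: (y - 7)*(y - 4)*(y + 2)**2*(y + 4).
Partial-fraction decomposition: 35/(88*(y + 4)) - 23/(81*(y + 2)) + 1/(9*(y + 2)**2) + 7/(72*(y - 4)) - 188/(891*(y - 7)).
Integrate each term; A/(y−a) gives A·log|y−a|; A/(y−a)² gives −A/(y−a).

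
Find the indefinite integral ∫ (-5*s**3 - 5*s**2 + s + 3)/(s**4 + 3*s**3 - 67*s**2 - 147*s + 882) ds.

-75*log(s - 7)/28 + 29*log(s - 3)/60 + 23*log(s + 6)/3 - 733*log(s + 7)/70 + C

Factor the denominator: (s - 7)*(s - 3)*(s + 6)*(s + 7).
Partial-fraction decomposition: -733/(70*(s + 7)) + 23/(3*(s + 6)) + 29/(60*(s - 3)) - 75/(28*(s - 7)).
Integrate each term: A/(s−a) contributes A·log|s−a|.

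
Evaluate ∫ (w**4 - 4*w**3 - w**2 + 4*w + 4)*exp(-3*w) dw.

(-27*w**4 + 72*w**3 + 99*w**2 - 42*w - 122)*exp(-3*w)/81 + C

Use integration by parts with u = w**4 - 4*w**3 - w**2 + 4*w + 4, dv = exp(-3*w) dw, so v = -exp(-3*w)/3.
Apply parts 4 times (tabular method): alternate signs, differentiate u down to 0, integrate dv up.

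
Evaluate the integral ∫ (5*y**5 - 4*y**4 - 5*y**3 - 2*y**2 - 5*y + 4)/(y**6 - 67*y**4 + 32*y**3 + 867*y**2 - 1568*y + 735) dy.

72587*log(y - 7)/24192 - 727*log(y - 3)/1280 - 47*log(y - 1)/1536 - 17521*log(y + 5)/6912 + 91983*log(y + 7)/17920 + 7/(576*y - 576) + C

Factor the denominator: (y - 7)*(y - 3)*(y - 1)**2*(y + 5)*(y + 7).
Partial-fraction decomposition: 91983/(17920*(y + 7)) - 17521/(6912*(y + 5)) - 47/(1536*(y - 1)) - 7/(576*(y - 1)**2) - 727/(1280*(y - 3)) + 72587/(24192*(y - 7)).
Integrate each term; A/(y−a) gives A·log|y−a|; A/(y−a)² gives −A/(y−a).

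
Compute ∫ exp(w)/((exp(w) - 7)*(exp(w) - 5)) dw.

Let u = e^w, du = e^w dw.
The integral becomes ∫ du/((u-5)(u-7)); decompose into partial fractions.

log(exp(w) - 7)/2 - log(exp(w) - 5)/2 + C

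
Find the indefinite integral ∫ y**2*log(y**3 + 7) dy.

y**3*log(y**3 + 7)/3 - y**3/3 + 7*log(y**3 + 7)/3 + C

Let u = y**3 + 7, so du = (3*y**2) dy.
The integral becomes (1/3)·∫ log(u) du; integrate by parts with u′=log(u), dv′=du.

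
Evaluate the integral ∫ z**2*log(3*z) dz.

z**3*(log(z) + log(3))/3 - z**3/9 + C

Use integration by parts with u = log(3*z), dv = z**2 dz.
Then du = 1/z dz and v = z**3/3.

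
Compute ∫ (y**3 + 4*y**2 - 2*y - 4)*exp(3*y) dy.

(3*y**3 + 9*y**2 - 12*y - 8)*exp(3*y)/9 + C

Use integration by parts with u = y**3 + 4*y**2 - 2*y - 4, dv = exp(3*y) dy, so v = exp(3*y)/3.
Apply parts 3 times (tabular method): alternate signs, differentiate u down to 0, integrate dv up.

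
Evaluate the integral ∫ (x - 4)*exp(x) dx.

Use integration by parts with u = x - 4, dv = exp(x) dx, so v = exp(x).
Apply parts 1 times (tabular method): alternate signs, differentiate u down to 0, integrate dv up.

(x - 5)*exp(x) + C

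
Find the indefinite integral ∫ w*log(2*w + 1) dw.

w**2*log(2*w + 1)/2 - w**2/4 + w/4 - log(2*w + 1)/8 + C

Use integration by parts with u = log(2*w + 1), dv = w dw.
Then du = 2/(2*w + 1) dw and v = w**2/2.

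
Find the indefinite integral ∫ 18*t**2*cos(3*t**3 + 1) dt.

2*sin(3*t**3 + 1) + C

Let u = 3*t**3 + 1, so du = (9*t**2) dt.
Rewriting, the integral becomes 2·∫ cos(u) du = 2·sin(u).
Substituting back, u = 3*t**3 + 1.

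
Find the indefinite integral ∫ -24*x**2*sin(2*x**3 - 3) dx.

Let u = 2*x**3 - 3, so du = (6*x**2) dx.
Rewriting, the integral becomes -4·∫ sin(u) du = -4·-cos(u).
Substituting back, u = 2*x**3 - 3.

4*cos(2*x**3 - 3) + C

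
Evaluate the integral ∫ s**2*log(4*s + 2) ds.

s**3*log(4*s + 2)/3 - s**3/9 + s**2/12 - s/12 + log(2*s + 1)/24 + C

Use integration by parts with u = log(4*s + 2), dv = s**2 ds.
Then du = 4/(4*s + 2) ds and v = s**3/3.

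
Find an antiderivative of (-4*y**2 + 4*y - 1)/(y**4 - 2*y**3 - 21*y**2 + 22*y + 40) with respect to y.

Factor the denominator: (y - 5)*(y - 2)*(y + 1)*(y + 4).
Partial-fraction decomposition: 1/(2*(y + 4)) - 1/(6*(y + 1)) + 1/(6*(y - 2)) - 1/(2*(y - 5)).
Integrate each term: A/(y−a) contributes A·log|y−a|.

-log(y - 5)/2 + log(y - 2)/6 - log(y + 1)/6 + log(y + 4)/2 + C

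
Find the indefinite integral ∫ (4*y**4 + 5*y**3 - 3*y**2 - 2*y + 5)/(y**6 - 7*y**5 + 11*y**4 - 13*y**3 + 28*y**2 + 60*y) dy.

log(y)/12 + 7*log(y - 5)/4 - 431*log(y - 3)/312 - log(y + 1)/40 - 111*log(y**2 + 4)/520 - 41*atan(y/2)/130 + C

Factor the denominator: y*(y - 5)*(y - 3)*(y + 1)*(y**2 + 4).
Partial-fraction decomposition: -(111*y + 164)/(260*(y**2 + 4)) - 1/(40*(y + 1)) - 431/(312*(y - 3)) + 7/(4*(y - 5)) + 1/(12*y).
Integrate each term; A/(y−a) gives A·log|y−a|; the (By+D)/(y²+p²) term gives a log and an atan.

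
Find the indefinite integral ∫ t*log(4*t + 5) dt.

t**2*log(4*t + 5)/2 - t**2/4 + 5*t/8 - 25*log(4*t + 5)/32 + C

Use integration by parts with u = log(4*t + 5), dv = t dt.
Then du = 4/(4*t + 5) dt and v = t**2/2.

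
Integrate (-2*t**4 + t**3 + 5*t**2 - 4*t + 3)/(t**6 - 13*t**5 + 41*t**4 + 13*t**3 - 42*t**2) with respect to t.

43*log(t)/588 - 1413*log(t - 7)/784 + 739*log(t - 6)/420 + log(t - 1)/20 - 9*log(t + 1)/112 + 1/(14*t) + C

Factor the denominator: t**2*(t - 7)*(t - 6)*(t - 1)*(t + 1).
Partial-fraction decomposition: -9/(112*(t + 1)) + 1/(20*(t - 1)) + 739/(420*(t - 6)) - 1413/(784*(t - 7)) + 43/(588*t) - 1/(14*t**2).
Integrate each term; A/(t−a) gives A·log|t−a|; A/(t−a)² gives −A/(t−a).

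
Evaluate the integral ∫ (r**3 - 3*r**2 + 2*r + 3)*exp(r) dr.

(r**3 - 6*r**2 + 14*r - 11)*exp(r) + C

Use integration by parts with u = r**3 - 3*r**2 + 2*r + 3, dv = exp(r) dr, so v = exp(r).
Apply parts 3 times (tabular method): alternate signs, differentiate u down to 0, integrate dv up.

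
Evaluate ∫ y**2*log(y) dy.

Use integration by parts with u = log(y), dv = y**2 dy.
Then du = 1/y dy and v = y**3/3.

y**3*log(y)/3 - y**3/9 + C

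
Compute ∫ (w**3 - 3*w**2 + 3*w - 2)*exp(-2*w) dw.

Use integration by parts with u = w**3 - 3*w**2 + 3*w - 2, dv = exp(-2*w) dw, so v = -exp(-2*w)/2.
Apply parts 3 times (tabular method): alternate signs, differentiate u down to 0, integrate dv up.

(-4*w**3 + 6*w**2 - 6*w + 5)*exp(-2*w)/8 + C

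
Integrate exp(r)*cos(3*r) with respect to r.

3*exp(r)*sin(3*r)/10 + exp(r)*cos(3*r)/10 + C

Let I denote the integral. Integrate by parts with u = cos(3*r), dv = exp(r) dr, so v = exp(r): I = exp(r)*cos(3*r) + 3·∫ exp(r)*sin(3*r) dr.
Apply parts again with u = sin(3*r), dv = exp(r) dr: ∫ exp(r)*sin(3*r) dr = exp(r)*sin(3*r) − 3·I. Substituting back brings back I: I = 3*exp(r)*sin(3*r) + exp(r)*cos(3*r) − 9·I.
Solving for I: (1 + 9)·I equals the remaining terms, so I = (1/10)·(3*exp(r)*sin(3*r) + exp(r)*cos(3*r)).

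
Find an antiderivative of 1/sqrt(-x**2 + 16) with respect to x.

Substitute x = 4·sin(θ), so dx = 4·cos(θ) dθ and the radical becomes sqrt(-x**2 + 16) = 4·cos(θ) by the Pythagorean identity.
Integrate the resulting trig expression in θ, then back-substitute θ = asin(x/4), sin(θ) = x/4, cos(θ) = sqrt(-x**2 + 16)/4 (absorbing any constant into C).

asin(x/4) + C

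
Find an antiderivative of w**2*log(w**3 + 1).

Let u = w**3 + 1, so du = (3*w**2) dw.
The integral becomes (1/3)·∫ log(u) du; integrate by parts with u′=log(u), dv′=du.

w**3*log(w**3 + 1)/3 - w**3/3 + log(w**3 + 1)/3 + C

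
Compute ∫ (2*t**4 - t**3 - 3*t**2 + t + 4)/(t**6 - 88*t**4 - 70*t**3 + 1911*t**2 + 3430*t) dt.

2*log(t)/1715 + 66281*log(t - 7)/889056 - log(t + 2)/81 + 433*log(t + 5)/1440 - 999*log(t + 7)/2744 - 1441/(3528*t - 24696) + C

Factor the denominator: t*(t - 7)**2*(t + 2)*(t + 5)*(t + 7).
Partial-fraction decomposition: -999/(2744*(t + 7)) + 433/(1440*(t + 5)) - 1/(81*(t + 2)) + 66281/(889056*(t - 7)) + 1441/(3528*(t - 7)**2) + 2/(1715*t).
Integrate each term; A/(t−a) gives A·log|t−a|; A/(t−a)² gives −A/(t−a).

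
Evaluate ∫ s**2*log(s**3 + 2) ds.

s**3*log(s**3 + 2)/3 - s**3/3 + 2*log(s**3 + 2)/3 + C

Let u = s**3 + 2, so du = (3*s**2) ds.
The integral becomes (1/3)·∫ log(u) du; integrate by parts with u′=log(u), dv′=du.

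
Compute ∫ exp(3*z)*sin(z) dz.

3*exp(3*z)*sin(z)/10 - exp(3*z)*cos(z)/10 + C

Let I denote the integral. Integrate by parts with u = sin(z), dv = exp(3*z) dz, so v = exp(3*z)/3: I = exp(3*z)*sin(z)/3 − (1/3)·∫ exp(3*z)*cos(z) dz.
Apply parts again with u = cos(z), dv = exp(3*z) dz: ∫ exp(3*z)*cos(z) dz = exp(3*z)*cos(z)/3 + (1/3)·I. Substituting back brings back I: I = exp(3*z)*sin(z)/3 - exp(3*z)*cos(z)/9 − (1/9)·I.
Solving for I: (1 + 1/9)·I equals the remaining terms, so I = (9/10)·(exp(3*z)*sin(z)/3 - exp(3*z)*cos(z)/9).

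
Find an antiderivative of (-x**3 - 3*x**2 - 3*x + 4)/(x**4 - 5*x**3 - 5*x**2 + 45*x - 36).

-40*log(x - 4)/7 + 59*log(x - 3)/12 - log(x - 1)/8 - 13*log(x + 3)/168 + C

Factor the denominator: (x - 4)*(x - 3)*(x - 1)*(x + 3).
Partial-fraction decomposition: -13/(168*(x + 3)) - 1/(8*(x - 1)) + 59/(12*(x - 3)) - 40/(7*(x - 4)).
Integrate each term: A/(x−a) contributes A·log|x−a|.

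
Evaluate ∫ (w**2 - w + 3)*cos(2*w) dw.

w**2*sin(2*w)/2 - w*sin(2*w)/2 + w*cos(2*w)/2 + 5*sin(2*w)/4 - cos(2*w)/4 + C

Use integration by parts with u = w**2 - w + 3, dv = cos(2*w) dw, so v = sin(2*w)/2.
Apply parts 2 times (tabular method): alternate signs, differentiate u down to 0, integrate dv up.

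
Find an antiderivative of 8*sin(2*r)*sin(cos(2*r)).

4*cos(cos(2*r)) + C

Let u = cos(2*r), so du = (-2*sin(2*r)) dr.
Rewriting, the integral becomes -4·∫ sin(u) du = -4·-cos(u).
Substituting back, u = cos(2*r).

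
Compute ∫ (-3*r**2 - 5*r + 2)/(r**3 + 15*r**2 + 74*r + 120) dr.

-13*log(r + 4) + 48*log(r + 5) - 38*log(r + 6) + C

Factor the denominator: (r + 4)*(r + 5)*(r + 6).
Partial-fraction decomposition: -38/(r + 6) + 48/(r + 5) - 13/(r + 4).
Integrate each term: A/(r−a) contributes A·log|r−a|.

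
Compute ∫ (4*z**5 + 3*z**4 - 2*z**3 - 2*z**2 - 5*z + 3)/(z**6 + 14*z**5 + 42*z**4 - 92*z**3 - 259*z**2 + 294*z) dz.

Factor the denominator: z*(z - 2)*(z - 1)*(z + 3)*(z + 7)**2.
Partial-fraction decomposition: 3161549/(1016064*(z + 7)) - 59399/(2016*(z + 7)**2) + 45/(64*(z + 3)) - 1/(256*(z - 1)) + 29/(162*(z - 2)) + 1/(98*z).
Integrate each term; A/(z−a) gives A·log|z−a|; A/(z−a)² gives −A/(z−a).

log(z)/98 + 29*log(z - 2)/162 - log(z - 1)/256 + 45*log(z + 3)/64 + 3161549*log(z + 7)/1016064 + 59399/(2016*z + 14112) + C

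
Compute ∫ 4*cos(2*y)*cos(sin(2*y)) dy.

Let u = sin(2*y), so du = (2*cos(2*y)) dy.
Rewriting, the integral becomes 2·∫ cos(u) du = 2·sin(u).
Substituting back, u = sin(2*y).

2*sin(sin(2*y)) + C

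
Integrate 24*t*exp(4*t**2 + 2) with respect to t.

Let u = 4*t**2 + 2, so du = (8*t) dt.
Rewriting, the integral becomes 3·∫ e^u du = 3·e^u.
Substituting back, u = 4*t**2 + 2.

3*exp(4*t**2 + 2) + C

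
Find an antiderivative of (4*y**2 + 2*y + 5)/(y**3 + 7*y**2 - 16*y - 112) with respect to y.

7*log(y - 4)/8 - 61*log(y + 4)/24 + 17*log(y + 7)/3 + C

Factor the denominator: (y - 4)*(y + 4)*(y + 7).
Partial-fraction decomposition: 17/(3*(y + 7)) - 61/(24*(y + 4)) + 7/(8*(y - 4)).
Integrate each term: A/(y−a) contributes A·log|y−a|.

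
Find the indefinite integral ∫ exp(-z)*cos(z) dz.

exp(-z)*sin(z)/2 - exp(-z)*cos(z)/2 + C

Let I denote the integral. Integrate by parts with u = cos(z), dv = exp(-z) dz, so v = -exp(-z): I = -exp(-z)*cos(z) − ∫ exp(-z)*sin(z) dz.
Apply parts again with u = sin(z), dv = exp(-z) dz: ∫ exp(-z)*sin(z) dz = -exp(-z)*sin(z) + I. Substituting back brings back I: I = exp(-z)*sin(z) - exp(-z)*cos(z) − I.
Solving for I: (1 + 1)·I equals the remaining terms, so I = (1/2)·(exp(-z)*sin(z) - exp(-z)*cos(z)).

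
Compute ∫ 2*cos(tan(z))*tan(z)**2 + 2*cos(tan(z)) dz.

Let u = tan(z), so du = (tan(z)**2 + 1) dz.
Rewriting, the integral becomes 2·∫ cos(u) du = 2·sin(u).
Substituting back, u = tan(z).

2*sin(tan(z)) + C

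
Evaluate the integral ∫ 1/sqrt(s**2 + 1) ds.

log(s + sqrt(s**2 + 1)) + C

Substitute s = tan(θ), so ds = sec(θ)^2 dθ and the radical becomes sqrt(s**2 + 1) = sec(θ) by the Pythagorean identity.
Integrate the resulting trig expression in θ, then back-substitute tan(θ) = s, sec(θ) = sqrt(s**2 + 1) (absorbing any constant into C).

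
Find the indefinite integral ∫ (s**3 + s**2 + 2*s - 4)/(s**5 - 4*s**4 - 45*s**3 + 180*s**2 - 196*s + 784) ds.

Factor the denominator: (s - 7)*(s - 4)*(s + 7)*(s**2 + 4).
Partial-fraction decomposition: -2*(2*s + 3)/(265*(s**2 + 4)) - 156/(4081*(s + 7)) - 7/(55*(s - 4)) + 67/(371*(s - 7)).
Integrate each term; A/(s−a) gives A·log|s−a|; the (Bs+D)/(s²+p²) term gives a log and an atan.

67*log(s - 7)/371 - 7*log(s - 4)/55 - 156*log(s + 7)/4081 - 2*log(s**2 + 4)/265 - 3*atan(s/2)/265 + C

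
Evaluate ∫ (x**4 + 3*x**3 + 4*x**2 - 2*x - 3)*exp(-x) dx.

(-x**4 - 7*x**3 - 25*x**2 - 48*x - 45)*exp(-x) + C

Use integration by parts with u = x**4 + 3*x**3 + 4*x**2 - 2*x - 3, dv = exp(-x) dx, so v = -exp(-x).
Apply parts 4 times (tabular method): alternate signs, differentiate u down to 0, integrate dv up.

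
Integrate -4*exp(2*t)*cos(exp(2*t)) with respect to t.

-2*sin(exp(2*t)) + C

Let u = exp(2*t), so du = (2*exp(2*t)) dt.
Rewriting, the integral becomes -2·∫ cos(u) du = -2·sin(u).
Substituting back, u = exp(2*t).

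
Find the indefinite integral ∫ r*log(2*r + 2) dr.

r**2*log(2*r + 2)/2 - r**2/4 + r/2 - log(r + 1)/2 + C

Use integration by parts with u = log(2*r + 2), dv = r dr.
Then du = 2/(2*r + 2) dr and v = r**2/2.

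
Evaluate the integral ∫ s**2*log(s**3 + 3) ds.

s**3*log(s**3 + 3)/3 - s**3/3 + log(s**3 + 3) + C

Let u = s**3 + 3, so du = (3*s**2) ds.
The integral becomes (1/3)·∫ log(u) du; integrate by parts with u′=log(u), dv′=du.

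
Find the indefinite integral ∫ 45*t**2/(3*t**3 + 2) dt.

5*log(3*t**3 + 2) + C

Let u = 3*t**3 + 2, so du = (9*t**2) dt.
Rewriting, the integral becomes 5·∫ 1/u du = 5·log(u).
Substituting back, u = 3*t**3 + 2.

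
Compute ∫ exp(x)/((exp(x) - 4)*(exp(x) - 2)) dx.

log(exp(x) - 4)/2 - log(exp(x) - 2)/2 + C

Let u = e^x, du = e^x dx.
The integral becomes ∫ du/((u-4)(u-2)); decompose into partial fractions.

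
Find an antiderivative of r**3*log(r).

r**4*log(r)/4 - r**4/16 + C

Use integration by parts with u = log(r), dv = r**3 dr.
Then du = 1/r dr and v = r**4/4.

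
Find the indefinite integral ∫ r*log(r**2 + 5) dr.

r**2*log(r**2 + 5)/2 - r**2/2 + 5*log(r**2 + 5)/2 + C

Let u = r**2 + 5, so du = (2*r) dr.
The integral becomes (1/2)·∫ log(u) du; integrate by parts with u′=log(u), dv′=du.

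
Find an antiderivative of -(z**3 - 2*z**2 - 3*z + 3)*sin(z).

Use integration by parts with u = z**3 - 2*z**2 - 3*z + 3, dv = -sin(z) dz, so v = cos(z).
Apply parts 3 times (tabular method): alternate signs, differentiate u down to 0, integrate dv up.

z**3*cos(z) - 3*z**2*sin(z) - 2*z**2*cos(z) + 4*z*sin(z) - 9*z*cos(z) + 9*sin(z) + 7*cos(z) + C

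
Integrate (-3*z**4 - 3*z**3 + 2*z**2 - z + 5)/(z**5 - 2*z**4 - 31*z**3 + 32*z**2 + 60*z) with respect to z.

Factor the denominator: z*(z - 6)*(z - 2)*(z + 1)*(z + 5).
Partial-fraction decomposition: -72/(77*(z + 5)) - 2/(21*(z + 1)) + 61/(168*(z - 2)) - 4465/(1848*(z - 6)) + 1/(12*z).
Integrate each term: A/(z−a) contributes A·log|z−a|.

log(z)/12 - 4465*log(z - 6)/1848 + 61*log(z - 2)/168 - 2*log(z + 1)/21 - 72*log(z + 5)/77 + C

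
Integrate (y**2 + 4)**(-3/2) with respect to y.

Substitute y = 2·tan(θ), so dy = 2·sec(θ)^2 dθ and the radical becomes sqrt(y**2 + 4) = 2·sec(θ) by the Pythagorean identity.
Integrate the resulting trig expression in θ, then back-substitute tan(θ) = y/2, sec(θ) = sqrt(y**2 + 4)/2 (absorbing any constant into C).

y/(4*sqrt(y**2 + 4)) + C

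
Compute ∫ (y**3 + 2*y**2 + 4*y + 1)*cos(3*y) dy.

y**3*sin(3*y)/3 + 2*y**2*sin(3*y)/3 + y**2*cos(3*y)/3 + 10*y*sin(3*y)/9 + 4*y*cos(3*y)/9 + 5*sin(3*y)/27 + 10*cos(3*y)/27 + C

Use integration by parts with u = y**3 + 2*y**2 + 4*y + 1, dv = cos(3*y) dy, so v = sin(3*y)/3.
Apply parts 3 times (tabular method): alternate signs, differentiate u down to 0, integrate dv up.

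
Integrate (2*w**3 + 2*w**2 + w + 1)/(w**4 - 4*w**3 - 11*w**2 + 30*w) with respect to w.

Factor the denominator: w*(w - 5)*(w - 2)*(w + 3).
Partial-fraction decomposition: 19/(60*(w + 3)) - 9/(10*(w - 2)) + 51/(20*(w - 5)) + 1/(30*w).
Integrate each term: A/(w−a) contributes A·log|w−a|.

log(w)/30 + 51*log(w - 5)/20 - 9*log(w - 2)/10 + 19*log(w + 3)/60 + C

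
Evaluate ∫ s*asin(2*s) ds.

s**2*asin(2*s)/2 + s*sqrt(-4*s**2 + 1)/8 - asin(2*s)/16 + C

Use integration by parts with u = arcsin(2*s), dv = s ds.
Then du = 2/sqrt(-4*s**2 + 1) ds.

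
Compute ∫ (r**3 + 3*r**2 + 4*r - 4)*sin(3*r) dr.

-r**3*cos(3*r)/3 + r**2*sin(3*r)/3 - r**2*cos(3*r) + 2*r*sin(3*r)/3 - 10*r*cos(3*r)/9 + 10*sin(3*r)/27 + 14*cos(3*r)/9 + C

Use integration by parts with u = r**3 + 3*r**2 + 4*r - 4, dv = sin(3*r) dr, so v = -cos(3*r)/3.
Apply parts 3 times (tabular method): alternate signs, differentiate u down to 0, integrate dv up.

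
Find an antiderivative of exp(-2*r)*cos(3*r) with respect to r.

Let I denote the integral. Integrate by parts with u = cos(3*r), dv = exp(-2*r) dr, so v = -exp(-2*r)/2: I = -exp(-2*r)*cos(3*r)/2 − (3/2)·∫ exp(-2*r)*sin(3*r) dr.
Apply parts again with u = sin(3*r), dv = exp(-2*r) dr: ∫ exp(-2*r)*sin(3*r) dr = -exp(-2*r)*sin(3*r)/2 + (3/2)·I. Substituting back brings back I: I = 3*exp(-2*r)*sin(3*r)/4 - exp(-2*r)*cos(3*r)/2 − (9/4)·I.
Solving for I: (1 + 9/4)·I equals the remaining terms, so I = (4/13)·(3*exp(-2*r)*sin(3*r)/4 - exp(-2*r)*cos(3*r)/2).

3*exp(-2*r)*sin(3*r)/13 - 2*exp(-2*r)*cos(3*r)/13 + C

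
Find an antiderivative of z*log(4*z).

Use integration by parts with u = log(4*z), dv = z dz.
Then du = 1/z dz and v = z**2/2.

z**2*(log(z) + 2*log(2))/2 - z**2/4 + C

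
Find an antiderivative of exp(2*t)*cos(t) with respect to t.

Let I denote the integral. Integrate by parts with u = cos(t), dv = exp(2*t) dt, so v = exp(2*t)/2: I = exp(2*t)*cos(t)/2 + (1/2)·∫ exp(2*t)*sin(t) dt.
Apply parts again with u = sin(t), dv = exp(2*t) dt: ∫ exp(2*t)*sin(t) dt = exp(2*t)*sin(t)/2 − (1/2)·I. Substituting back brings back I: I = exp(2*t)*sin(t)/4 + exp(2*t)*cos(t)/2 − (1/4)·I.
Solving for I: (1 + 1/4)·I equals the remaining terms, so I = (4/5)·(exp(2*t)*sin(t)/4 + exp(2*t)*cos(t)/2).

exp(2*t)*sin(t)/5 + 2*exp(2*t)*cos(t)/5 + C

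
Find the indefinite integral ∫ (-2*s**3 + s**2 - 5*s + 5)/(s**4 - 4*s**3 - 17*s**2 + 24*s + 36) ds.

-421*log(s - 6)/252 + 17*log(s - 2)/60 + 13*log(s + 1)/42 - 83*log(s + 3)/90 + C

Factor the denominator: (s - 6)*(s - 2)*(s + 1)*(s + 3).
Partial-fraction decomposition: -83/(90*(s + 3)) + 13/(42*(s + 1)) + 17/(60*(s - 2)) - 421/(252*(s - 6)).
Integrate each term: A/(s−a) contributes A·log|s−a|.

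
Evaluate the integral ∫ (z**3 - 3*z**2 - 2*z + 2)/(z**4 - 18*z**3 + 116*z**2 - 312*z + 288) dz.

-7*log(z - 6)/16 + 5*log(z - 4)/4 + 3*log(z - 2)/16 - 49/(4*z - 24) + C

Factor the denominator: (z - 6)**2*(z - 4)*(z - 2).
Partial-fraction decomposition: 3/(16*(z - 2)) + 5/(4*(z - 4)) - 7/(16*(z - 6)) + 49/(4*(z - 6)**2).
Integrate each term; A/(z−a) gives A·log|z−a|; A/(z−a)² gives −A/(z−a).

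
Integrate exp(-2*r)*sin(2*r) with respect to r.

-exp(-2*r)*sin(2*r)/4 - exp(-2*r)*cos(2*r)/4 + C

Let I denote the integral. Integrate by parts with u = sin(2*r), dv = exp(-2*r) dr, so v = -exp(-2*r)/2: I = -exp(-2*r)*sin(2*r)/2 + ∫ exp(-2*r)*cos(2*r) dr.
Apply parts again with u = cos(2*r), dv = exp(-2*r) dr: ∫ exp(-2*r)*cos(2*r) dr = -exp(-2*r)*cos(2*r)/2 − I. Substituting back brings back I: I = -exp(-2*r)*sin(2*r)/2 - exp(-2*r)*cos(2*r)/2 − I.
Solving for I: (1 + 1)·I equals the remaining terms, so I = (1/2)·(-exp(-2*r)*sin(2*r)/2 - exp(-2*r)*cos(2*r)/2).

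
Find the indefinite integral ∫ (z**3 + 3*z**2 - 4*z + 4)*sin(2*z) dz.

-z**3*cos(2*z)/2 + 3*z**2*sin(2*z)/4 - 3*z**2*cos(2*z)/2 + 3*z*sin(2*z)/2 + 11*z*cos(2*z)/4 - 11*sin(2*z)/8 - 5*cos(2*z)/4 + C

Use integration by parts with u = z**3 + 3*z**2 - 4*z + 4, dv = sin(2*z) dz, so v = -cos(2*z)/2.
Apply parts 3 times (tabular method): alternate signs, differentiate u down to 0, integrate dv up.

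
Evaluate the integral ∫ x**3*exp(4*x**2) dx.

Let u = x², du = 2x dx; rewrite as (1/2)∫ u^1·exp(4u) du.
Now integrate by parts 1 time.

(4*x**2 - 1)*exp(4*x**2)/32 + C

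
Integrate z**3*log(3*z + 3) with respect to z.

z**4*log(3*z + 3)/4 - z**4/16 + z**3/12 - z**2/8 + z/4 - log(z + 1)/4 + C

Use integration by parts with u = log(3*z + 3), dv = z**3 dz.
Then du = 3/(3*z + 3) dz and v = z**4/4.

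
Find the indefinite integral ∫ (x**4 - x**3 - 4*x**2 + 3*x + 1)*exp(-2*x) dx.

(-4*x**4 - 4*x**3 + 10*x**2 - 2*x - 5)*exp(-2*x)/8 + C

Use integration by parts with u = x**4 - x**3 - 4*x**2 + 3*x + 1, dv = exp(-2*x) dx, so v = -exp(-2*x)/2.
Apply parts 4 times (tabular method): alternate signs, differentiate u down to 0, integrate dv up.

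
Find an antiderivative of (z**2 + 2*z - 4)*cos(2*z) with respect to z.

z**2*sin(2*z)/2 + z*sin(2*z) + z*cos(2*z)/2 - 9*sin(2*z)/4 + cos(2*z)/2 + C

Use integration by parts with u = z**2 + 2*z - 4, dv = cos(2*z) dz, so v = sin(2*z)/2.
Apply parts 2 times (tabular method): alternate signs, differentiate u down to 0, integrate dv up.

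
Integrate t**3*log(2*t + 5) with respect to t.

t**4*log(2*t + 5)/4 - t**4/16 + 5*t**3/24 - 25*t**2/32 + 125*t/32 - 625*log(2*t + 5)/64 + C

Use integration by parts with u = log(2*t + 5), dv = t**3 dt.
Then du = 2/(2*t + 5) dt and v = t**4/4.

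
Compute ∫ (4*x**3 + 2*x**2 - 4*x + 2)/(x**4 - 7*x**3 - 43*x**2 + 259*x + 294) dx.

Factor the denominator: (x - 7)**2*(x + 1)*(x + 6).
Partial-fraction decomposition: 766/(845*(x + 6)) + 1/(80*(x + 1)) + 8331/(2704*(x - 7)) + 361/(26*(x - 7)**2).
Integrate each term; A/(x−a) gives A·log|x−a|; A/(x−a)² gives −A/(x−a).

8331*log(x - 7)/2704 + log(x + 1)/80 + 766*log(x + 6)/845 - 361/(26*x - 182) + C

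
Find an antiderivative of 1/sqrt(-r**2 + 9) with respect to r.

Substitute r = 3·sin(θ), so dr = 3·cos(θ) dθ and the radical becomes sqrt(-r**2 + 9) = 3·cos(θ) by the Pythagorean identity.
Integrate the resulting trig expression in θ, then back-substitute θ = asin(r/3), sin(θ) = r/3, cos(θ) = sqrt(-r**2 + 9)/3 (absorbing any constant into C).

asin(r/3) + C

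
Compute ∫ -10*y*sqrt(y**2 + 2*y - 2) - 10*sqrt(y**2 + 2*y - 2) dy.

-10*(y**2 + 2*y - 2)**(3/2)/3 + C

Let u = y**2 + 2*y - 2, so du = (2*y + 2) dy.
Rewriting, the integral becomes -5·∫ √u du = -5·(2/3)u^(3/2).
Substituting back, u = y**2 + 2*y - 2.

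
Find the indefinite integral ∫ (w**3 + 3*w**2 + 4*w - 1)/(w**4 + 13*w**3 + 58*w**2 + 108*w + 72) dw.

Factor the denominator: (w + 2)**2*(w + 3)*(w + 6).
Partial-fraction decomposition: 133/(48*(w + 6)) - 13/(3*(w + 3)) + 41/(16*(w + 2)) - 5/(4*(w + 2)**2).
Integrate each term; A/(w−a) gives A·log|w−a|; A/(w−a)² gives −A/(w−a).

41*log(w + 2)/16 - 13*log(w + 3)/3 + 133*log(w + 6)/48 + 5/(4*w + 8) + C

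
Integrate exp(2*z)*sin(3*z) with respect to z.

2*exp(2*z)*sin(3*z)/13 - 3*exp(2*z)*cos(3*z)/13 + C

Let I denote the integral. Integrate by parts with u = sin(3*z), dv = exp(2*z) dz, so v = exp(2*z)/2: I = exp(2*z)*sin(3*z)/2 − (3/2)·∫ exp(2*z)*cos(3*z) dz.
Apply parts again with u = cos(3*z), dv = exp(2*z) dz: ∫ exp(2*z)*cos(3*z) dz = exp(2*z)*cos(3*z)/2 + (3/2)·I. Substituting back brings back I: I = exp(2*z)*sin(3*z)/2 - 3*exp(2*z)*cos(3*z)/4 − (9/4)·I.
Solving for I: (1 + 9/4)·I equals the remaining terms, so I = (4/13)·(exp(2*z)*sin(3*z)/2 - 3*exp(2*z)*cos(3*z)/4).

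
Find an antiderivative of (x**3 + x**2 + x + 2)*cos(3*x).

Use integration by parts with u = x**3 + x**2 + x + 2, dv = cos(3*x) dx, so v = sin(3*x)/3.
Apply parts 3 times (tabular method): alternate signs, differentiate u down to 0, integrate dv up.

x**3*sin(3*x)/3 + x**2*sin(3*x)/3 + x**2*cos(3*x)/3 + x*sin(3*x)/9 + 2*x*cos(3*x)/9 + 16*sin(3*x)/27 + cos(3*x)/27 + C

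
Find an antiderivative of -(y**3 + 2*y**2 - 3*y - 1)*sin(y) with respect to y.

y**3*cos(y) - 3*y**2*sin(y) + 2*y**2*cos(y) - 4*y*sin(y) - 9*y*cos(y) + 9*sin(y) - 5*cos(y) + C

Use integration by parts with u = y**3 + 2*y**2 - 3*y - 1, dv = -sin(y) dy, so v = cos(y).
Apply parts 3 times (tabular method): alternate signs, differentiate u down to 0, integrate dv up.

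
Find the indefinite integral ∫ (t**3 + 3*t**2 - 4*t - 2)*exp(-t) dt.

Use integration by parts with u = t**3 + 3*t**2 - 4*t - 2, dv = exp(-t) dt, so v = -exp(-t).
Apply parts 3 times (tabular method): alternate signs, differentiate u down to 0, integrate dv up.

(-t**3 - 6*t**2 - 8*t - 6)*exp(-t) + C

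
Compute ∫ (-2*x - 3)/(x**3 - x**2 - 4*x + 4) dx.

-7*log(x - 2)/4 + 5*log(x - 1)/3 + log(x + 2)/12 + C

Factor the denominator: (x - 2)*(x - 1)*(x + 2).
Partial-fraction decomposition: 1/(12*(x + 2)) + 5/(3*(x - 1)) - 7/(4*(x - 2)).
Integrate each term: A/(x−a) contributes A·log|x−a|.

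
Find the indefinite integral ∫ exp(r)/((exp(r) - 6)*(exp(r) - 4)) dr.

Let u = e^r, du = e^r dr.
The integral becomes ∫ du/((u-4)(u-6)); decompose into partial fractions.

log(exp(r) - 6)/2 - log(exp(r) - 4)/2 + C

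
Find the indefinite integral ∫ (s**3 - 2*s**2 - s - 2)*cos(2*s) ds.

Use integration by parts with u = s**3 - 2*s**2 - s - 2, dv = cos(2*s) ds, so v = sin(2*s)/2.
Apply parts 3 times (tabular method): alternate signs, differentiate u down to 0, integrate dv up.

s**3*sin(2*s)/2 - s**2*sin(2*s) + 3*s**2*cos(2*s)/4 - 5*s*sin(2*s)/4 - s*cos(2*s) - sin(2*s)/2 - 5*cos(2*s)/8 + C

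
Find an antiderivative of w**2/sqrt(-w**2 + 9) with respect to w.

Substitute w = 3·sin(θ), so dw = 3·cos(θ) dθ and the radical becomes sqrt(-w**2 + 9) = 3·cos(θ) by the Pythagorean identity.
Integrate the resulting trig expression in θ, then back-substitute θ = asin(w/3), sin(θ) = w/3, cos(θ) = sqrt(-w**2 + 9)/3 (absorbing any constant into C).

-w*sqrt(-w**2 + 9)/2 + 9*asin(w/3)/2 + C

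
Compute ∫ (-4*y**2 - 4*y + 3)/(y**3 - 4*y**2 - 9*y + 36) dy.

Factor the denominator: (y - 4)*(y - 3)*(y + 3).
Partial-fraction decomposition: -1/(2*(y + 3)) + 15/(2*(y - 3)) - 11/(y - 4).
Integrate each term: A/(y−a) contributes A·log|y−a|.

-11*log(y - 4) + 15*log(y - 3)/2 - log(y + 3)/2 + C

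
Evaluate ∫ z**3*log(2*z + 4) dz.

z**4*log(2*z + 4)/4 - z**4/16 + z**3/6 - z**2/2 + 2*z - 4*log(z + 2) + C

Use integration by parts with u = log(2*z + 4), dv = z**3 dz.
Then du = 2/(2*z + 4) dz and v = z**4/4.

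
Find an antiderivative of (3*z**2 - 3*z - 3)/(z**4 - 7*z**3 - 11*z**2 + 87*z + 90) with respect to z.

29*log(z - 6)/21 - 19*log(z - 5)/16 + log(z + 1)/28 - 11*log(z + 3)/48 + C

Factor the denominator: (z - 6)*(z - 5)*(z + 1)*(z + 3).
Partial-fraction decomposition: -11/(48*(z + 3)) + 1/(28*(z + 1)) - 19/(16*(z - 5)) + 29/(21*(z - 6)).
Integrate each term: A/(z−a) contributes A·log|z−a|.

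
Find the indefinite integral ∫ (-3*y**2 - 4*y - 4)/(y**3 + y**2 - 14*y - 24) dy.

-34*log(y - 4)/21 + 4*log(y + 2)/3 - 19*log(y + 3)/7 + C

Factor the denominator: (y - 4)*(y + 2)*(y + 3).
Partial-fraction decomposition: -19/(7*(y + 3)) + 4/(3*(y + 2)) - 34/(21*(y - 4)).
Integrate each term: A/(y−a) contributes A·log|y−a|.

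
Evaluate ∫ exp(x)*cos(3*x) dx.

Let I denote the integral. Integrate by parts with u = cos(3*x), dv = exp(x) dx, so v = exp(x): I = exp(x)*cos(3*x) + 3·∫ exp(x)*sin(3*x) dx.
Apply parts again with u = sin(3*x), dv = exp(x) dx: ∫ exp(x)*sin(3*x) dx = exp(x)*sin(3*x) − 3·I. Substituting back brings back I: I = 3*exp(x)*sin(3*x) + exp(x)*cos(3*x) − 9·I.
Solving for I: (1 + 9)·I equals the remaining terms, so I = (1/10)·(3*exp(x)*sin(3*x) + exp(x)*cos(3*x)).

3*exp(x)*sin(3*x)/10 + exp(x)*cos(3*x)/10 + C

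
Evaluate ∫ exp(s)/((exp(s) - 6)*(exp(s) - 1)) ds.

log(exp(s) - 6)/5 - log(exp(s) - 1)/5 + C

Let u = e^s, du = e^s ds.
The integral becomes ∫ du/((u-1)(u-6)); decompose into partial fractions.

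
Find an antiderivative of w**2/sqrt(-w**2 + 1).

Substitute w = sin(θ), so dw = cos(θ) dθ and the radical becomes sqrt(-w**2 + 1) = cos(θ) by the Pythagorean identity.
Integrate the resulting trig expression in θ, then back-substitute θ = asin(w), sin(θ) = w, cos(θ) = sqrt(-w**2 + 1) (absorbing any constant into C).

-w*sqrt(-w**2 + 1)/2 + asin(w)/2 + C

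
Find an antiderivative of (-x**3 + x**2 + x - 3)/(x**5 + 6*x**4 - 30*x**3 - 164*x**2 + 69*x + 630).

-49*log(x - 5)/1152 + log(x - 2)/135 - 119*log(x + 3)/640 + 191*log(x + 7)/864 - 3/(16*x + 48) + C

Factor the denominator: (x - 5)*(x - 2)*(x + 3)**2*(x + 7).
Partial-fraction decomposition: 191/(864*(x + 7)) - 119/(640*(x + 3)) + 3/(16*(x + 3)**2) + 1/(135*(x - 2)) - 49/(1152*(x - 5)).
Integrate each term; A/(x−a) gives A·log|x−a|; A/(x−a)² gives −A/(x−a).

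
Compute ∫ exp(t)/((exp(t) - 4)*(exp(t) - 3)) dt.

log(exp(t) - 4) - log(exp(t) - 3) + C

Let u = e^t, du = e^t dt.
The integral becomes ∫ du/((u-3)(u-4)); decompose into partial fractions.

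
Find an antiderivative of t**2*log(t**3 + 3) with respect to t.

t**3*log(t**3 + 3)/3 - t**3/3 + log(t**3 + 3) + C

Let u = t**3 + 3, so du = (3*t**2) dt.
The integral becomes (1/3)·∫ log(u) du; integrate by parts with u′=log(u), dv′=du.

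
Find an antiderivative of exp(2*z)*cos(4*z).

Let I denote the integral. Integrate by parts with u = cos(4*z), dv = exp(2*z) dz, so v = exp(2*z)/2: I = exp(2*z)*cos(4*z)/2 + 2·∫ exp(2*z)*sin(4*z) dz.
Apply parts again with u = sin(4*z), dv = exp(2*z) dz: ∫ exp(2*z)*sin(4*z) dz = exp(2*z)*sin(4*z)/2 − 2·I. Substituting back brings back I: I = exp(2*z)*sin(4*z) + exp(2*z)*cos(4*z)/2 − 4·I.
Solving for I: (1 + 4)·I equals the remaining terms, so I = (1/5)·(exp(2*z)*sin(4*z) + exp(2*z)*cos(4*z)/2).

exp(2*z)*sin(4*z)/5 + exp(2*z)*cos(4*z)/10 + C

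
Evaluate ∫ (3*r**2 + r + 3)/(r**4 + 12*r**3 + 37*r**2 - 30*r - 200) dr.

17*log(r - 2)/294 - 47*log(r + 4)/6 + 381*log(r + 5)/49 - 73/(7*r + 35) + C

Factor the denominator: (r - 2)*(r + 4)*(r + 5)**2.
Partial-fraction decomposition: 381/(49*(r + 5)) + 73/(7*(r + 5)**2) - 47/(6*(r + 4)) + 17/(294*(r - 2)).
Integrate each term; A/(r−a) gives A·log|r−a|; A/(r−a)² gives −A/(r−a).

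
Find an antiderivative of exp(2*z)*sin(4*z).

exp(2*z)*sin(4*z)/10 - exp(2*z)*cos(4*z)/5 + C

Let I denote the integral. Integrate by parts with u = sin(4*z), dv = exp(2*z) dz, so v = exp(2*z)/2: I = exp(2*z)*sin(4*z)/2 − 2·∫ exp(2*z)*cos(4*z) dz.
Apply parts again with u = cos(4*z), dv = exp(2*z) dz: ∫ exp(2*z)*cos(4*z) dz = exp(2*z)*cos(4*z)/2 + 2·I. Substituting back brings back I: I = exp(2*z)*sin(4*z)/2 - exp(2*z)*cos(4*z) − 4·I.
Solving for I: (1 + 4)·I equals the remaining terms, so I = (1/5)·(exp(2*z)*sin(4*z)/2 - exp(2*z)*cos(4*z)).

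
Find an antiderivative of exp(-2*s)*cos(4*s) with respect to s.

exp(-2*s)*sin(4*s)/5 - exp(-2*s)*cos(4*s)/10 + C

Let I denote the integral. Integrate by parts with u = cos(4*s), dv = exp(-2*s) ds, so v = -exp(-2*s)/2: I = -exp(-2*s)*cos(4*s)/2 − 2·∫ exp(-2*s)*sin(4*s) ds.
Apply parts again with u = sin(4*s), dv = exp(-2*s) ds: ∫ exp(-2*s)*sin(4*s) ds = -exp(-2*s)*sin(4*s)/2 + 2·I. Substituting back brings back I: I = exp(-2*s)*sin(4*s) - exp(-2*s)*cos(4*s)/2 − 4·I.
Solving for I: (1 + 4)·I equals the remaining terms, so I = (1/5)·(exp(-2*s)*sin(4*s) - exp(-2*s)*cos(4*s)/2).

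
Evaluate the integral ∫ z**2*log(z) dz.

Use integration by parts with u = log(z), dv = z**2 dz.
Then du = 1/z dz and v = z**3/3.

z**3*log(z)/3 - z**3/9 + C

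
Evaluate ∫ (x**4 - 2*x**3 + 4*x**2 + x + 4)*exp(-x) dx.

Use integration by parts with u = x**4 - 2*x**3 + 4*x**2 + x + 4, dv = exp(-x) dx, so v = -exp(-x).
Apply parts 4 times (tabular method): alternate signs, differentiate u down to 0, integrate dv up.

(-x**4 - 2*x**3 - 10*x**2 - 21*x - 25)*exp(-x) + C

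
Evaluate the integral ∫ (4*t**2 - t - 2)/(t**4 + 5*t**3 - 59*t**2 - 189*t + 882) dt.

136*log(t - 6)/507 - 31*log(t - 3)/300 - 2787*log(t + 7)/16900 - 201/(130*t + 910) + C

Factor the denominator: (t - 6)*(t - 3)*(t + 7)**2.
Partial-fraction decomposition: -2787/(16900*(t + 7)) + 201/(130*(t + 7)**2) - 31/(300*(t - 3)) + 136/(507*(t - 6)).
Integrate each term; A/(t−a) gives A·log|t−a|; A/(t−a)² gives −A/(t−a).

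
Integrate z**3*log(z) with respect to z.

Use integration by parts with u = log(z), dv = z**3 dz.
Then du = 1/z dz and v = z**4/4.

z**4*log(z)/4 - z**4/16 + C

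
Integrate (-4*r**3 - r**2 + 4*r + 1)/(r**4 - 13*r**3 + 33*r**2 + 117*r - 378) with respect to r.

Factor the denominator: (r - 7)*(r - 6)*(r - 3)*(r + 3).
Partial-fraction decomposition: -22/(135*(r + 3)) - 13/(9*(r - 3)) + 875/(27*(r - 6)) - 174/(5*(r - 7)).
Integrate each term: A/(r−a) contributes A·log|r−a|.

-174*log(r - 7)/5 + 875*log(r - 6)/27 - 13*log(r - 3)/9 - 22*log(r + 3)/135 + C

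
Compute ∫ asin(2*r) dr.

Use integration by parts with u = arcsin(2*r), dv = dr.
Then du = 2/sqrt(-4*r**2 + 1) dr.

r*asin(2*r) + sqrt(-4*r**2 + 1)/2 + C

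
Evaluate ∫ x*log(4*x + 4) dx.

x**2*log(4*x + 4)/2 - x**2/4 + x/2 - log(x + 1)/2 + C

Use integration by parts with u = log(4*x + 4), dv = x dx.
Then du = 4/(4*x + 4) dx and v = x**2/2.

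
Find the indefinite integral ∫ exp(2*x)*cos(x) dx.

exp(2*x)*sin(x)/5 + 2*exp(2*x)*cos(x)/5 + C

Let I denote the integral. Integrate by parts with u = cos(x), dv = exp(2*x) dx, so v = exp(2*x)/2: I = exp(2*x)*cos(x)/2 + (1/2)·∫ exp(2*x)*sin(x) dx.
Apply parts again with u = sin(x), dv = exp(2*x) dx: ∫ exp(2*x)*sin(x) dx = exp(2*x)*sin(x)/2 − (1/2)·I. Substituting back brings back I: I = exp(2*x)*sin(x)/4 + exp(2*x)*cos(x)/2 − (1/4)·I.
Solving for I: (1 + 1/4)·I equals the remaining terms, so I = (4/5)·(exp(2*x)*sin(x)/4 + exp(2*x)*cos(x)/2).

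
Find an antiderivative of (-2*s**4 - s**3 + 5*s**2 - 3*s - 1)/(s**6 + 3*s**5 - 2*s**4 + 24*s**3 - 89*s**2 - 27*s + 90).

-9*log(s - 2)/91 + log(s - 1)/60 + log(s + 1)/40 + 29*log(s + 5)/168 - 3*log(s**2 + 9)/52 - 121*atan(s/3)/390 + C

Factor the denominator: (s - 2)*(s - 1)*(s + 1)*(s + 5)*(s**2 + 9).
Partial-fraction decomposition: -(15*s + 121)/(130*(s**2 + 9)) + 29/(168*(s + 5)) + 1/(40*(s + 1)) + 1/(60*(s - 1)) - 9/(91*(s - 2)).
Integrate each term; A/(s−a) gives A·log|s−a|; the (Bs+D)/(s²+p²) term gives a log and an atan.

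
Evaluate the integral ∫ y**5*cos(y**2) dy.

Let u = y², du = 2y dy; rewrite as (1/2)∫ u^2·cos(1u) du.
Now integrate by parts 2 times.

y**4*sin(y**2)/2 + y**2*cos(y**2) - sin(y**2) + C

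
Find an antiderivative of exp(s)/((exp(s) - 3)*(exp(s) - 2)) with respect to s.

Let u = e^s, du = e^s ds.
The integral becomes ∫ du/((u-2)(u-3)); decompose into partial fractions.

log(exp(s) - 3) - log(exp(s) - 2) + C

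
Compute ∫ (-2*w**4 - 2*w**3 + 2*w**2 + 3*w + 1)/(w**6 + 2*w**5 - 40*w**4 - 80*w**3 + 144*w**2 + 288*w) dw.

log(w)/288 - 2933*log(w - 6)/18432 + 33*log(w - 2)/1024 - 215*log(w + 2)/2048 + 2105*log(w + 6)/9216 - 13/(256*w + 512) + C

Factor the denominator: w*(w - 6)*(w - 2)*(w + 2)**2*(w + 6).
Partial-fraction decomposition: 2105/(9216*(w + 6)) - 215/(2048*(w + 2)) + 13/(256*(w + 2)**2) + 33/(1024*(w - 2)) - 2933/(18432*(w - 6)) + 1/(288*w).
Integrate each term; A/(w−a) gives A·log|w−a|; A/(w−a)² gives −A/(w−a).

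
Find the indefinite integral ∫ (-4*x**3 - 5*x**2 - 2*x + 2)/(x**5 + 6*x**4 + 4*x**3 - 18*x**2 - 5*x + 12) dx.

Factor the denominator: (x - 1)**2*(x + 1)*(x + 3)*(x + 4).
Partial-fraction decomposition: 62/(25*(x + 4)) - 71/(32*(x + 3)) + 1/(8*(x + 1)) - 309/(800*(x - 1)) - 9/(40*(x - 1)**2).
Integrate each term; A/(x−a) gives A·log|x−a|; A/(x−a)² gives −A/(x−a).

-309*log(x - 1)/800 + log(x + 1)/8 - 71*log(x + 3)/32 + 62*log(x + 4)/25 + 9/(40*x - 40) + C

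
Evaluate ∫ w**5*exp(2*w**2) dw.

Let u = w², du = 2w dw; rewrite as (1/2)∫ u^2·exp(2u) du.
Now integrate by parts 2 times.

(2*w**4 - 2*w**2 + 1)*exp(2*w**2)/8 + C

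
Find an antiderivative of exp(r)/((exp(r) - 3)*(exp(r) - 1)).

log(exp(r) - 3)/2 - log(exp(r) - 1)/2 + C

Let u = e^r, du = e^r dr.
The integral becomes ∫ du/((u-3)(u-1)); decompose into partial fractions.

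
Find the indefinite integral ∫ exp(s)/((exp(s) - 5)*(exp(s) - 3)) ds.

log(exp(s) - 5)/2 - log(exp(s) - 3)/2 + C

Let u = e^s, du = e^s ds.
The integral becomes ∫ du/((u-5)(u-3)); decompose into partial fractions.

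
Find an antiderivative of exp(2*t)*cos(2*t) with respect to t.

Let I denote the integral. Integrate by parts with u = cos(2*t), dv = exp(2*t) dt, so v = exp(2*t)/2: I = exp(2*t)*cos(2*t)/2 + ∫ exp(2*t)*sin(2*t) dt.
Apply parts again with u = sin(2*t), dv = exp(2*t) dt: ∫ exp(2*t)*sin(2*t) dt = exp(2*t)*sin(2*t)/2 − I. Substituting back brings back I: I = exp(2*t)*sin(2*t)/2 + exp(2*t)*cos(2*t)/2 − I.
Solving for I: (1 + 1)·I equals the remaining terms, so I = (1/2)·(exp(2*t)*sin(2*t)/2 + exp(2*t)*cos(2*t)/2).

exp(2*t)*sin(2*t)/4 + exp(2*t)*cos(2*t)/4 + C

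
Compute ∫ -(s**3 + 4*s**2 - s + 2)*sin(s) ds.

s**3*cos(s) - 3*s**2*sin(s) + 4*s**2*cos(s) - 8*s*sin(s) - 7*s*cos(s) + 7*sin(s) - 6*cos(s) + C

Use integration by parts with u = s**3 + 4*s**2 - s + 2, dv = -sin(s) ds, so v = cos(s).
Apply parts 3 times (tabular method): alternate signs, differentiate u down to 0, integrate dv up.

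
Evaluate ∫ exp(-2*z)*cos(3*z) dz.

3*exp(-2*z)*sin(3*z)/13 - 2*exp(-2*z)*cos(3*z)/13 + C

Let I denote the integral. Integrate by parts with u = cos(3*z), dv = exp(-2*z) dz, so v = -exp(-2*z)/2: I = -exp(-2*z)*cos(3*z)/2 − (3/2)·∫ exp(-2*z)*sin(3*z) dz.
Apply parts again with u = sin(3*z), dv = exp(-2*z) dz: ∫ exp(-2*z)*sin(3*z) dz = -exp(-2*z)*sin(3*z)/2 + (3/2)·I. Substituting back brings back I: I = 3*exp(-2*z)*sin(3*z)/4 - exp(-2*z)*cos(3*z)/2 − (9/4)·I.
Solving for I: (1 + 9/4)·I equals the remaining terms, so I = (4/13)·(3*exp(-2*z)*sin(3*z)/4 - exp(-2*z)*cos(3*z)/2).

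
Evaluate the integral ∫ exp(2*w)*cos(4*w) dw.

exp(2*w)*sin(4*w)/5 + exp(2*w)*cos(4*w)/10 + C

Let I denote the integral. Integrate by parts with u = cos(4*w), dv = exp(2*w) dw, so v = exp(2*w)/2: I = exp(2*w)*cos(4*w)/2 + 2·∫ exp(2*w)*sin(4*w) dw.
Apply parts again with u = sin(4*w), dv = exp(2*w) dw: ∫ exp(2*w)*sin(4*w) dw = exp(2*w)*sin(4*w)/2 − 2·I. Substituting back brings back I: I = exp(2*w)*sin(4*w) + exp(2*w)*cos(4*w)/2 − 4·I.
Solving for I: (1 + 4)·I equals the remaining terms, so I = (1/5)·(exp(2*w)*sin(4*w) + exp(2*w)*cos(4*w)/2).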